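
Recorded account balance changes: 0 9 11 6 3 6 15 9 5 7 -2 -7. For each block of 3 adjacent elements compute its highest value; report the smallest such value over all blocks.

Each size-3 window and its max:
0 9 11 → max 11
9 11 6 → max 11
11 6 3 → max 11
6 3 6 → max 6
3 6 15 → max 15
6 15 9 → max 15
15 9 5 → max 15
9 5 7 → max 9
5 7 -2 → max 7
7 -2 -7 → max 7
Smallest of these is 6.

6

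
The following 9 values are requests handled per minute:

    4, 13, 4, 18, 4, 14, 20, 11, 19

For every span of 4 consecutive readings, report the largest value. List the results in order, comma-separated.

4 13 4 18 → max 18
13 4 18 4 → max 18
4 18 4 14 → max 18
18 4 14 20 → max 20
4 14 20 11 → max 20
14 20 11 19 → max 20

18, 18, 18, 20, 20, 20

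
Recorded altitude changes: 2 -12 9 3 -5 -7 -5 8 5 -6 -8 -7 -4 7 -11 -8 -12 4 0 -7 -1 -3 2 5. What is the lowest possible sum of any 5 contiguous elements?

2 -12 9 3 -5 → sum -3
-12 9 3 -5 -7 → sum -12
9 3 -5 -7 -5 → sum -5
3 -5 -7 -5 8 → sum -6
-5 -7 -5 8 5 → sum -4
-7 -5 8 5 -6 → sum -5
-5 8 5 -6 -8 → sum -6
8 5 -6 -8 -7 → sum -8
5 -6 -8 -7 -4 → sum -20
-6 -8 -7 -4 7 → sum -18
-8 -7 -4 7 -11 → sum -23
-7 -4 7 -11 -8 → sum -23
-4 7 -11 -8 -12 → sum -28
7 -11 -8 -12 4 → sum -20
-11 -8 -12 4 0 → sum -27
-8 -12 4 0 -7 → sum -23
-12 4 0 -7 -1 → sum -16
4 0 -7 -1 -3 → sum -7
0 -7 -1 -3 2 → sum -9
-7 -1 -3 2 5 → sum -4
Lowest of these is -28.

-28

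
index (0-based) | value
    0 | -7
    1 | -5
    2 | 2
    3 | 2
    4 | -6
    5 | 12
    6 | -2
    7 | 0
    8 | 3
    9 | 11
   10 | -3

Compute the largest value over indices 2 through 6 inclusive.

Elements at indices 2..6: 2, 2, -6, 12, -2
max(2, 2, -6, 12, -2) = 12

12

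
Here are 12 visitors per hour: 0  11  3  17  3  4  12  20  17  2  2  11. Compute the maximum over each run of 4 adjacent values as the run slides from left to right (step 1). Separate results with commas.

Sliding a size-4 window across the 12 values:
[0, 11, 3, 17] → max 17
[11, 3, 17, 3] → max 17
[3, 17, 3, 4] → max 17
[17, 3, 4, 12] → max 17
[3, 4, 12, 20] → max 20
[4, 12, 20, 17] → max 20
[12, 20, 17, 2] → max 20
[20, 17, 2, 2] → max 20
[17, 2, 2, 11] → max 17

17, 17, 17, 17, 20, 20, 20, 20, 17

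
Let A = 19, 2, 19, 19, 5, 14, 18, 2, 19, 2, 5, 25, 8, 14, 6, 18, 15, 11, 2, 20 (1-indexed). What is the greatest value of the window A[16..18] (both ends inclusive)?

Elements at indices 16..18: 18, 15, 11
max(18, 15, 11) = 18

18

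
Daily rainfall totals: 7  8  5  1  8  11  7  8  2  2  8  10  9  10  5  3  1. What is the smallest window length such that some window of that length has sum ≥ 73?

Extend right; whenever the sum reaches 73, record the length and shrink from the left:
add 7: running sum 7 < 73
add 8: running sum 15 < 73
add 5: running sum 20 < 73
add 1: running sum 21 < 73
add 8: running sum 29 < 73
add 11: running sum 40 < 73
add 7: running sum 47 < 73
add 8: running sum 55 < 73
add 2: running sum 57 < 73
add 2: running sum 59 < 73
add 8: running sum 67 < 73
add 10: shortest ending here [7, 8, 5, 1, 8, 11, 7, 8, 2, 2, 8, 10] sum 77, len 12
add 9: shortest ending here [8, 5, 1, 8, 11, 7, 8, 2, 2, 8, 10, 9] sum 79, len 12
add 10: shortest ending here [8, 11, 7, 8, 2, 2, 8, 10, 9, 10] sum 75, len 10
add 5: shortest ending here [8, 11, 7, 8, 2, 2, 8, 10, 9, 10, 5] sum 80, len 11
add 3: shortest ending here [11, 7, 8, 2, 2, 8, 10, 9, 10, 5, 3] sum 75, len 11
add 1: shortest ending here [11, 7, 8, 2, 2, 8, 10, 9, 10, 5, 3, 1] sum 76, len 12
Shortest qualifying length: 10.

10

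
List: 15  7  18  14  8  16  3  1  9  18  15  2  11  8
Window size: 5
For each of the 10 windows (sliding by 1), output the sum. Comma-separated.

15 7 18 14 8 → sum 62
7 18 14 8 16 → sum 63
18 14 8 16 3 → sum 59
14 8 16 3 1 → sum 42
8 16 3 1 9 → sum 37
16 3 1 9 18 → sum 47
3 1 9 18 15 → sum 46
1 9 18 15 2 → sum 45
9 18 15 2 11 → sum 55
18 15 2 11 8 → sum 54

62, 63, 59, 42, 37, 47, 46, 45, 55, 54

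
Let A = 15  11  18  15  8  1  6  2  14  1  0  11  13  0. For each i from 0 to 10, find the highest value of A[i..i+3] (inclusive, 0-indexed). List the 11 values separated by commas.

18, 18, 18, 15, 8, 14, 14, 14, 14, 13, 13

[15, 11, 18, 15] → max 18
[11, 18, 15, 8] → max 18
[18, 15, 8, 1] → max 18
[15, 8, 1, 6] → max 15
[8, 1, 6, 2] → max 8
[1, 6, 2, 14] → max 14
[6, 2, 14, 1] → max 14
[2, 14, 1, 0] → max 14
[14, 1, 0, 11] → max 14
[1, 0, 11, 13] → max 13
[0, 11, 13, 0] → max 13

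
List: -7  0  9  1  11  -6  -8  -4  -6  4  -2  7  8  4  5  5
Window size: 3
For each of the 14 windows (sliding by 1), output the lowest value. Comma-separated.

-7, 0, 1, -6, -8, -8, -8, -6, -6, -2, -2, 4, 4, 4

(-7, 0, 9) → min -7
(0, 9, 1) → min 0
(9, 1, 11) → min 1
(1, 11, -6) → min -6
(11, -6, -8) → min -8
(-6, -8, -4) → min -8
(-8, -4, -6) → min -8
(-4, -6, 4) → min -6
(-6, 4, -2) → min -6
(4, -2, 7) → min -2
(-2, 7, 8) → min -2
(7, 8, 4) → min 4
(8, 4, 5) → min 4
(4, 5, 5) → min 4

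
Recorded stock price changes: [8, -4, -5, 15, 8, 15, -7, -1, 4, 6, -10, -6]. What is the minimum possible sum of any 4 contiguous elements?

Each size-4 window and its sum:
[8, -4, -5, 15] → sum 14
[-4, -5, 15, 8] → sum 14
[-5, 15, 8, 15] → sum 33
[15, 8, 15, -7] → sum 31
[8, 15, -7, -1] → sum 15
[15, -7, -1, 4] → sum 11
[-7, -1, 4, 6] → sum 2
[-1, 4, 6, -10] → sum -1
[4, 6, -10, -6] → sum -6
Minimum of these is -6.

-6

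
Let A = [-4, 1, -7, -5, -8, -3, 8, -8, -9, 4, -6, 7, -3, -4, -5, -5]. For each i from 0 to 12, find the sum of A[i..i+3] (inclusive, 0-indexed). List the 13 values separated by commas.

-15, -19, -23, -8, -11, -12, -5, -19, -4, 2, -6, -5, -17

(-4, 1, -7, -5) → sum -15
(1, -7, -5, -8) → sum -19
(-7, -5, -8, -3) → sum -23
(-5, -8, -3, 8) → sum -8
(-8, -3, 8, -8) → sum -11
(-3, 8, -8, -9) → sum -12
(8, -8, -9, 4) → sum -5
(-8, -9, 4, -6) → sum -19
(-9, 4, -6, 7) → sum -4
(4, -6, 7, -3) → sum 2
(-6, 7, -3, -4) → sum -6
(7, -3, -4, -5) → sum -5
(-3, -4, -5, -5) → sum -17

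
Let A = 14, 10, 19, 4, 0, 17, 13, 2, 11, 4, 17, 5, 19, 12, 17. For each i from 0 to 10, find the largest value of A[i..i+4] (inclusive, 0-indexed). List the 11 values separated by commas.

19, 19, 19, 17, 17, 17, 17, 17, 19, 19, 19

[14, 10, 19, 4, 0] → max 19
[10, 19, 4, 0, 17] → max 19
[19, 4, 0, 17, 13] → max 19
[4, 0, 17, 13, 2] → max 17
[0, 17, 13, 2, 11] → max 17
[17, 13, 2, 11, 4] → max 17
[13, 2, 11, 4, 17] → max 17
[2, 11, 4, 17, 5] → max 17
[11, 4, 17, 5, 19] → max 19
[4, 17, 5, 19, 12] → max 19
[17, 5, 19, 12, 17] → max 19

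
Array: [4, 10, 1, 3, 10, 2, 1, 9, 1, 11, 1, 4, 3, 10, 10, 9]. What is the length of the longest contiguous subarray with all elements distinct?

[4] len 1
[4, 10] len 2
[4, 10, 1] len 3
[4, 10, 1, 3] len 4
[1, 3, 10] len 3
[1, 3, 10, 2] len 4
[3, 10, 2, 1] len 4
[3, 10, 2, 1, 9] len 5
[9, 1] len 2
[9, 1, 11] len 3
[11, 1] len 2
[11, 1, 4] len 3
[11, 1, 4, 3] len 4
[11, 1, 4, 3, 10] len 5
[10] len 1
[10, 9] len 2
Longest all-distinct length: 5.

5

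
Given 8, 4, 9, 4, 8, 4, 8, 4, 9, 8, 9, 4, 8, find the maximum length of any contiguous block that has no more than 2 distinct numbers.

5

add 8: window [8] (1 distinct), len 1
add 4: window [8, 4] (2 distinct), len 2
add 9: window [4, 9] (2 distinct), len 2
add 4: window [4, 9, 4] (2 distinct), len 3
add 8: window [4, 8] (2 distinct), len 2
add 4: window [4, 8, 4] (2 distinct), len 3
add 8: window [4, 8, 4, 8] (2 distinct), len 4
add 4: window [4, 8, 4, 8, 4] (2 distinct), len 5
add 9: window [4, 9] (2 distinct), len 2
add 8: window [9, 8] (2 distinct), len 2
add 9: window [9, 8, 9] (2 distinct), len 3
add 4: window [9, 4] (2 distinct), len 2
add 8: window [4, 8] (2 distinct), len 2
Longest length with ≤2 distinct: 5.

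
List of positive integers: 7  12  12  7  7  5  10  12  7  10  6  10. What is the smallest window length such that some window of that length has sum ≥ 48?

add 7: running sum 7 < 48
add 12: running sum 19 < 48
add 12: running sum 31 < 48
add 7: running sum 38 < 48
add 7: running sum 45 < 48
add 5: shortest ending here [7, 12, 12, 7, 7, 5] sum 50, len 6
add 10: shortest ending here [12, 12, 7, 7, 5, 10] sum 53, len 6
add 12: shortest ending here [12, 7, 7, 5, 10, 12] sum 53, len 6
add 7: shortest ending here [7, 7, 5, 10, 12, 7] sum 48, len 6
add 10: shortest ending here [7, 5, 10, 12, 7, 10] sum 51, len 6
add 6: shortest ending here [5, 10, 12, 7, 10, 6] sum 50, len 6
add 10: shortest ending here [10, 12, 7, 10, 6, 10] sum 55, len 6
Shortest qualifying length: 6.

6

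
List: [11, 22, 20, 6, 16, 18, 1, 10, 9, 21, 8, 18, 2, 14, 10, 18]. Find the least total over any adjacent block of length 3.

(11, 22, 20) → sum 53
(22, 20, 6) → sum 48
(20, 6, 16) → sum 42
(6, 16, 18) → sum 40
(16, 18, 1) → sum 35
(18, 1, 10) → sum 29
(1, 10, 9) → sum 20
(10, 9, 21) → sum 40
(9, 21, 8) → sum 38
(21, 8, 18) → sum 47
(8, 18, 2) → sum 28
(18, 2, 14) → sum 34
(2, 14, 10) → sum 26
(14, 10, 18) → sum 42
Least of these is 20.

20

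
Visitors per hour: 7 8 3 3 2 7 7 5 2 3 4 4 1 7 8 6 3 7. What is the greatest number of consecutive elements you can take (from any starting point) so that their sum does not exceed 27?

[7] sum 7 len 1
[7, 8] sum 15 len 2
[7, 8, 3] sum 18 len 3
[7, 8, 3, 3] sum 21 len 4
[7, 8, 3, 3, 2] sum 23 len 5
[8, 3, 3, 2, 7] sum 23 len 5
[3, 3, 2, 7, 7] sum 22 len 5
[3, 3, 2, 7, 7, 5] sum 27 len 6
[3, 2, 7, 7, 5, 2] sum 26 len 6
[2, 7, 7, 5, 2, 3] sum 26 len 6
[7, 5, 2, 3, 4] sum 21 len 5
[7, 5, 2, 3, 4, 4] sum 25 len 6
[7, 5, 2, 3, 4, 4, 1] sum 26 len 7
[5, 2, 3, 4, 4, 1, 7] sum 26 len 7
[3, 4, 4, 1, 7, 8] sum 27 len 6
[4, 1, 7, 8, 6] sum 26 len 5
[1, 7, 8, 6, 3] sum 25 len 5
[8, 6, 3, 7] sum 24 len 4
Longest length seen: 7.

7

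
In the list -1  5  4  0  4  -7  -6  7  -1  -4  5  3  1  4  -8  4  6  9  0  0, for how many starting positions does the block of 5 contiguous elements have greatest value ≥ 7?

8

-1 5 4 0 4 → max 5
5 4 0 4 -7 → max 5
4 0 4 -7 -6 → max 4
0 4 -7 -6 7 → max 7  ≥ 7 ✓
4 -7 -6 7 -1 → max 7  ≥ 7 ✓
-7 -6 7 -1 -4 → max 7  ≥ 7 ✓
-6 7 -1 -4 5 → max 7  ≥ 7 ✓
7 -1 -4 5 3 → max 7  ≥ 7 ✓
-1 -4 5 3 1 → max 5
-4 5 3 1 4 → max 5
5 3 1 4 -8 → max 5
3 1 4 -8 4 → max 4
1 4 -8 4 6 → max 6
4 -8 4 6 9 → max 9  ≥ 7 ✓
-8 4 6 9 0 → max 9  ≥ 7 ✓
4 6 9 0 0 → max 9  ≥ 7 ✓
8 windows satisfy the condition.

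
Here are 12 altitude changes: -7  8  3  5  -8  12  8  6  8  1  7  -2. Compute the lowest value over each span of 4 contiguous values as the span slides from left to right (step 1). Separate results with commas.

-7, -8, -8, -8, -8, 6, 1, 1, -2

-7 8 3 5 → min -7
8 3 5 -8 → min -8
3 5 -8 12 → min -8
5 -8 12 8 → min -8
-8 12 8 6 → min -8
12 8 6 8 → min 6
8 6 8 1 → min 1
6 8 1 7 → min 1
8 1 7 -2 → min -2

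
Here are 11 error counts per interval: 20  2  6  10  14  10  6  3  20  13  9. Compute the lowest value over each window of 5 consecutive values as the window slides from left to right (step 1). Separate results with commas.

2, 2, 6, 3, 3, 3, 3

[20, 2, 6, 10, 14] → min 2
[2, 6, 10, 14, 10] → min 2
[6, 10, 14, 10, 6] → min 6
[10, 14, 10, 6, 3] → min 3
[14, 10, 6, 3, 20] → min 3
[10, 6, 3, 20, 13] → min 3
[6, 3, 20, 13, 9] → min 3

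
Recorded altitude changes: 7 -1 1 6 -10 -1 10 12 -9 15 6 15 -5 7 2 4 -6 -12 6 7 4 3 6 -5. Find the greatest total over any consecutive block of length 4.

Each size-4 window and its sum:
7 -1 1 6 → sum 13
-1 1 6 -10 → sum -4
1 6 -10 -1 → sum -4
6 -10 -1 10 → sum 5
-10 -1 10 12 → sum 11
-1 10 12 -9 → sum 12
10 12 -9 15 → sum 28
12 -9 15 6 → sum 24
-9 15 6 15 → sum 27
15 6 15 -5 → sum 31
6 15 -5 7 → sum 23
15 -5 7 2 → sum 19
-5 7 2 4 → sum 8
7 2 4 -6 → sum 7
2 4 -6 -12 → sum -12
4 -6 -12 6 → sum -8
-6 -12 6 7 → sum -5
-12 6 7 4 → sum 5
6 7 4 3 → sum 20
7 4 3 6 → sum 20
4 3 6 -5 → sum 8
Greatest of these is 31.

31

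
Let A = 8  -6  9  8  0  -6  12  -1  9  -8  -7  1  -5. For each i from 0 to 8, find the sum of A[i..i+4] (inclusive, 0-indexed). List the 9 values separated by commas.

19, 5, 23, 13, 14, 6, 5, -6, -10

(8, -6, 9, 8, 0) → sum 19
(-6, 9, 8, 0, -6) → sum 5
(9, 8, 0, -6, 12) → sum 23
(8, 0, -6, 12, -1) → sum 13
(0, -6, 12, -1, 9) → sum 14
(-6, 12, -1, 9, -8) → sum 6
(12, -1, 9, -8, -7) → sum 5
(-1, 9, -8, -7, 1) → sum -6
(9, -8, -7, 1, -5) → sum -10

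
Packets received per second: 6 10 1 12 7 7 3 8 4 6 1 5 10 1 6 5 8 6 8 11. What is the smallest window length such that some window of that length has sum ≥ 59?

9

add 6: running sum 6 < 59
add 10: running sum 16 < 59
add 1: running sum 17 < 59
add 12: running sum 29 < 59
add 7: running sum 36 < 59
add 7: running sum 43 < 59
add 3: running sum 46 < 59
add 8: running sum 54 < 59
add 4: running sum 58 < 59
end 9: [6, 10, 1, 12, 7, 7, 3, 8, 4, 6] sum 64, len 10
end 10: [10, 1, 12, 7, 7, 3, 8, 4, 6, 1] sum 59, len 10
end 11: [10, 1, 12, 7, 7, 3, 8, 4, 6, 1, 5] sum 64, len 11
end 12: [12, 7, 7, 3, 8, 4, 6, 1, 5, 10] sum 63, len 10
end 13: [12, 7, 7, 3, 8, 4, 6, 1, 5, 10, 1] sum 64, len 11
end 14: [12, 7, 7, 3, 8, 4, 6, 1, 5, 10, 1, 6] sum 70, len 12
end 15: [7, 7, 3, 8, 4, 6, 1, 5, 10, 1, 6, 5] sum 63, len 12
end 16: [7, 3, 8, 4, 6, 1, 5, 10, 1, 6, 5, 8] sum 64, len 12
end 17: [8, 4, 6, 1, 5, 10, 1, 6, 5, 8, 6] sum 60, len 11
end 18: [4, 6, 1, 5, 10, 1, 6, 5, 8, 6, 8] sum 60, len 11
end 19: [5, 10, 1, 6, 5, 8, 6, 8, 11] sum 60, len 9
Shortest qualifying length: 9.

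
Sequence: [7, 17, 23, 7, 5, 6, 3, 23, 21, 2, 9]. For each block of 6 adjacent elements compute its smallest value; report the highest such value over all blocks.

[7, 17, 23, 7, 5, 6] → min 5
[17, 23, 7, 5, 6, 3] → min 3
[23, 7, 5, 6, 3, 23] → min 3
[7, 5, 6, 3, 23, 21] → min 3
[5, 6, 3, 23, 21, 2] → min 2
[6, 3, 23, 21, 2, 9] → min 2
Highest of these is 5.

5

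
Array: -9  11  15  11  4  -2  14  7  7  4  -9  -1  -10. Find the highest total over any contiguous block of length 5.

Each size-5 window and its sum:
(-9, 11, 15, 11, 4) → sum 32
(11, 15, 11, 4, -2) → sum 39
(15, 11, 4, -2, 14) → sum 42
(11, 4, -2, 14, 7) → sum 34
(4, -2, 14, 7, 7) → sum 30
(-2, 14, 7, 7, 4) → sum 30
(14, 7, 7, 4, -9) → sum 23
(7, 7, 4, -9, -1) → sum 8
(7, 4, -9, -1, -10) → sum -9
Highest of these is 42.

42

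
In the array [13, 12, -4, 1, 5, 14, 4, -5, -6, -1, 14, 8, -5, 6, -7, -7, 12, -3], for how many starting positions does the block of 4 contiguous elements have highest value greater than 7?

13 12 -4 1 → max 13  > 7 ✓
12 -4 1 5 → max 12  > 7 ✓
-4 1 5 14 → max 14  > 7 ✓
1 5 14 4 → max 14  > 7 ✓
5 14 4 -5 → max 14  > 7 ✓
14 4 -5 -6 → max 14  > 7 ✓
4 -5 -6 -1 → max 4
-5 -6 -1 14 → max 14  > 7 ✓
-6 -1 14 8 → max 14  > 7 ✓
-1 14 8 -5 → max 14  > 7 ✓
14 8 -5 6 → max 14  > 7 ✓
8 -5 6 -7 → max 8  > 7 ✓
-5 6 -7 -7 → max 6
6 -7 -7 12 → max 12  > 7 ✓
-7 -7 12 -3 → max 12  > 7 ✓
13 windows satisfy the condition.

13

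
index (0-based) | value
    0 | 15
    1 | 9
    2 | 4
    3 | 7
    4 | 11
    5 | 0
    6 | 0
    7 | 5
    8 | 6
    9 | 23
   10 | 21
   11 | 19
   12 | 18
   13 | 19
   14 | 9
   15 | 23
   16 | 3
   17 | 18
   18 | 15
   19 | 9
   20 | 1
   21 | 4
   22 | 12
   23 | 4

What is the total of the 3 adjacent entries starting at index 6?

Elements at indices 6..8: 0, 5, 6
sum(0, 5, 6) = 11

11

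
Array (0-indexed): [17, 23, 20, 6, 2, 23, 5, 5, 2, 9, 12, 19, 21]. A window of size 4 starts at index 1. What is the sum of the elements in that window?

51

Elements at indices 1..4: 23, 20, 6, 2
sum(23, 20, 6, 2) = 51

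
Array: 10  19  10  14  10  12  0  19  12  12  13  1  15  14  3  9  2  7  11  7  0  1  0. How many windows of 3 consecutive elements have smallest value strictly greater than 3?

(10, 19, 10) → min 10  > 3 ✓
(19, 10, 14) → min 10  > 3 ✓
(10, 14, 10) → min 10  > 3 ✓
(14, 10, 12) → min 10  > 3 ✓
(10, 12, 0) → min 0
(12, 0, 19) → min 0
(0, 19, 12) → min 0
(19, 12, 12) → min 12  > 3 ✓
(12, 12, 13) → min 12  > 3 ✓
(12, 13, 1) → min 1
(13, 1, 15) → min 1
(1, 15, 14) → min 1
(15, 14, 3) → min 3
(14, 3, 9) → min 3
(3, 9, 2) → min 2
(9, 2, 7) → min 2
(2, 7, 11) → min 2
(7, 11, 7) → min 7  > 3 ✓
(11, 7, 0) → min 0
(7, 0, 1) → min 0
(0, 1, 0) → min 0
7 windows satisfy the condition.

7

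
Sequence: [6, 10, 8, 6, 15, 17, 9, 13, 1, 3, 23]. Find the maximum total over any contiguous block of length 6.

68

Each size-6 window and its sum:
(6, 10, 8, 6, 15, 17) → sum 62
(10, 8, 6, 15, 17, 9) → sum 65
(8, 6, 15, 17, 9, 13) → sum 68
(6, 15, 17, 9, 13, 1) → sum 61
(15, 17, 9, 13, 1, 3) → sum 58
(17, 9, 13, 1, 3, 23) → sum 66
Maximum of these is 68.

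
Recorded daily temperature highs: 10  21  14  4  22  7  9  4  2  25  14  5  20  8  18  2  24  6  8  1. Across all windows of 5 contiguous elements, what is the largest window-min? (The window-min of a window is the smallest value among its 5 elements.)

[10, 21, 14, 4, 22] → min 4
[21, 14, 4, 22, 7] → min 4
[14, 4, 22, 7, 9] → min 4
[4, 22, 7, 9, 4] → min 4
[22, 7, 9, 4, 2] → min 2
[7, 9, 4, 2, 25] → min 2
[9, 4, 2, 25, 14] → min 2
[4, 2, 25, 14, 5] → min 2
[2, 25, 14, 5, 20] → min 2
[25, 14, 5, 20, 8] → min 5
[14, 5, 20, 8, 18] → min 5
[5, 20, 8, 18, 2] → min 2
[20, 8, 18, 2, 24] → min 2
[8, 18, 2, 24, 6] → min 2
[18, 2, 24, 6, 8] → min 2
[2, 24, 6, 8, 1] → min 1
Largest of these is 5.

5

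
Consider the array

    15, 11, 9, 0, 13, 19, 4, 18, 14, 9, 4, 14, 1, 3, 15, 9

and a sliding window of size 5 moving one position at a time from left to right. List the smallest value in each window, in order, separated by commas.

Sliding a size-5 window across the 16 values:
(15, 11, 9, 0, 13) → min 0
(11, 9, 0, 13, 19) → min 0
(9, 0, 13, 19, 4) → min 0
(0, 13, 19, 4, 18) → min 0
(13, 19, 4, 18, 14) → min 4
(19, 4, 18, 14, 9) → min 4
(4, 18, 14, 9, 4) → min 4
(18, 14, 9, 4, 14) → min 4
(14, 9, 4, 14, 1) → min 1
(9, 4, 14, 1, 3) → min 1
(4, 14, 1, 3, 15) → min 1
(14, 1, 3, 15, 9) → min 1

0, 0, 0, 0, 4, 4, 4, 4, 1, 1, 1, 1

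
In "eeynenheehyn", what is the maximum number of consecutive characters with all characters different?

add e: [e] len 1
add e (repeat e, move left end past it): [e] len 1
add y: [e, y] len 2
add n: [e, y, n] len 3
add e (repeat e, move left end past it): [y, n, e] len 3
add n (repeat n, move left end past it): [e, n] len 2
add h: [e, n, h] len 3
add e (repeat e, move left end past it): [n, h, e] len 3
add e (repeat e, move left end past it): [e] len 1
add h: [e, h] len 2
add y: [e, h, y] len 3
add n: [e, h, y, n] len 4
Longest all-distinct length: 4.

4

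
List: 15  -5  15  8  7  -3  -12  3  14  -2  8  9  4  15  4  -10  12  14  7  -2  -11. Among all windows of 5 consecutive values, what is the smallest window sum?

15 -5 15 8 7 → sum 40
-5 15 8 7 -3 → sum 22
15 8 7 -3 -12 → sum 15
8 7 -3 -12 3 → sum 3
7 -3 -12 3 14 → sum 9
-3 -12 3 14 -2 → sum 0
-12 3 14 -2 8 → sum 11
3 14 -2 8 9 → sum 32
14 -2 8 9 4 → sum 33
-2 8 9 4 15 → sum 34
8 9 4 15 4 → sum 40
9 4 15 4 -10 → sum 22
4 15 4 -10 12 → sum 25
15 4 -10 12 14 → sum 35
4 -10 12 14 7 → sum 27
-10 12 14 7 -2 → sum 21
12 14 7 -2 -11 → sum 20
Smallest of these is 0.

0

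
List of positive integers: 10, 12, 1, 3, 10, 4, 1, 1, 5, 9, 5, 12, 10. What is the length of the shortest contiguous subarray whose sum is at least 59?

10

add 10: running sum 10 < 59
add 12: running sum 22 < 59
add 1: running sum 23 < 59
add 3: running sum 26 < 59
add 10: running sum 36 < 59
add 4: running sum 40 < 59
add 1: running sum 41 < 59
add 1: running sum 42 < 59
add 5: running sum 47 < 59
add 9: running sum 56 < 59
end 10: [10, 12, 1, 3, 10, 4, 1, 1, 5, 9, 5] sum 61, len 11
end 11: [12, 1, 3, 10, 4, 1, 1, 5, 9, 5, 12] sum 63, len 11
end 12: [3, 10, 4, 1, 1, 5, 9, 5, 12, 10] sum 60, len 10
Shortest qualifying length: 10.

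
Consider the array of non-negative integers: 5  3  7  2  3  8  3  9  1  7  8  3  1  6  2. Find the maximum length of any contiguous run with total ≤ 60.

13

→ 5: sum 5, len 1
→ 3: sum 8, len 2
→ 7: sum 15, len 3
→ 2: sum 17, len 4
→ 3: sum 20, len 5
→ 8: sum 28, len 6
→ 3: sum 31, len 7
→ 9: sum 40, len 8
→ 1: sum 41, len 9
→ 7: sum 48, len 10
→ 8: sum 56, len 11
→ 3: sum 59, len 12
→ 1: sum 60, len 13
→ 6 (dropped 5, 3): sum 58, len 12
→ 2: sum 60, len 13
Longest length seen: 13.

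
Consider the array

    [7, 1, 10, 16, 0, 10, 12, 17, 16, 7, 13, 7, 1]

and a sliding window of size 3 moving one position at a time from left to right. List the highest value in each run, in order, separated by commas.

Sliding a size-3 window across the 13 values:
(7, 1, 10) → max 10
(1, 10, 16) → max 16
(10, 16, 0) → max 16
(16, 0, 10) → max 16
(0, 10, 12) → max 12
(10, 12, 17) → max 17
(12, 17, 16) → max 17
(17, 16, 7) → max 17
(16, 7, 13) → max 16
(7, 13, 7) → max 13
(13, 7, 1) → max 13

10, 16, 16, 16, 12, 17, 17, 17, 16, 13, 13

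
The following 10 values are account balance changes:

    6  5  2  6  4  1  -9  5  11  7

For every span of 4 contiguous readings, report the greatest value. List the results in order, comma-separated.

6, 6, 6, 6, 5, 11, 11

6 5 2 6 → max 6
5 2 6 4 → max 6
2 6 4 1 → max 6
6 4 1 -9 → max 6
4 1 -9 5 → max 5
1 -9 5 11 → max 11
-9 5 11 7 → max 11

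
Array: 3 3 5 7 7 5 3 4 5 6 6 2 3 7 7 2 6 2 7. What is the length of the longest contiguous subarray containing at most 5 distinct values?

[3] 1 distinct, len 1
[3, 3] 1 distinct, len 2
[3, 3, 5] 2 distinct, len 3
[3, 3, 5, 7] 3 distinct, len 4
[3, 3, 5, 7, 7] 3 distinct, len 5
[3, 3, 5, 7, 7, 5] 3 distinct, len 6
[3, 3, 5, 7, 7, 5, 3] 3 distinct, len 7
[3, 3, 5, 7, 7, 5, 3, 4] 4 distinct, len 8
[3, 3, 5, 7, 7, 5, 3, 4, 5] 4 distinct, len 9
[3, 3, 5, 7, 7, 5, 3, 4, 5, 6] 5 distinct, len 10
[3, 3, 5, 7, 7, 5, 3, 4, 5, 6, 6] 5 distinct, len 11
[5, 3, 4, 5, 6, 6, 2] 5 distinct, len 7
[5, 3, 4, 5, 6, 6, 2, 3] 5 distinct, len 8
[5, 6, 6, 2, 3, 7] 5 distinct, len 6
[5, 6, 6, 2, 3, 7, 7] 5 distinct, len 7
[5, 6, 6, 2, 3, 7, 7, 2] 5 distinct, len 8
[5, 6, 6, 2, 3, 7, 7, 2, 6] 5 distinct, len 9
[5, 6, 6, 2, 3, 7, 7, 2, 6, 2] 5 distinct, len 10
[5, 6, 6, 2, 3, 7, 7, 2, 6, 2, 7] 5 distinct, len 11
Longest length with ≤5 distinct: 11.

11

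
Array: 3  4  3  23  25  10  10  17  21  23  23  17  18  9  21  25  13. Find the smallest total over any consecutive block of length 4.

33

Each size-4 window and its sum:
[3, 4, 3, 23] → sum 33
[4, 3, 23, 25] → sum 55
[3, 23, 25, 10] → sum 61
[23, 25, 10, 10] → sum 68
[25, 10, 10, 17] → sum 62
[10, 10, 17, 21] → sum 58
[10, 17, 21, 23] → sum 71
[17, 21, 23, 23] → sum 84
[21, 23, 23, 17] → sum 84
[23, 23, 17, 18] → sum 81
[23, 17, 18, 9] → sum 67
[17, 18, 9, 21] → sum 65
[18, 9, 21, 25] → sum 73
[9, 21, 25, 13] → sum 68
Smallest of these is 33.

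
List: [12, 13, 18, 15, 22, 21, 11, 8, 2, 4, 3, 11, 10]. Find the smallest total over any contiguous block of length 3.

9

[12, 13, 18] → sum 43
[13, 18, 15] → sum 46
[18, 15, 22] → sum 55
[15, 22, 21] → sum 58
[22, 21, 11] → sum 54
[21, 11, 8] → sum 40
[11, 8, 2] → sum 21
[8, 2, 4] → sum 14
[2, 4, 3] → sum 9
[4, 3, 11] → sum 18
[3, 11, 10] → sum 24
Smallest of these is 9.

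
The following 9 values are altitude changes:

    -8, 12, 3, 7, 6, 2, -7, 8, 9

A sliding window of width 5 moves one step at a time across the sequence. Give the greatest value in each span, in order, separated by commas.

(-8, 12, 3, 7, 6) → max 12
(12, 3, 7, 6, 2) → max 12
(3, 7, 6, 2, -7) → max 7
(7, 6, 2, -7, 8) → max 8
(6, 2, -7, 8, 9) → max 9

12, 12, 7, 8, 9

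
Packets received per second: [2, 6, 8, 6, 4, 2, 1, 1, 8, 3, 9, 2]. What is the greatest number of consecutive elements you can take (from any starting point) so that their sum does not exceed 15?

→ 2: sum 2, len 1
→ 6: sum 8, len 2
→ 8 (dropped 2): sum 14, len 2
→ 6 (dropped 6): sum 14, len 2
→ 4 (dropped 8): sum 10, len 2
→ 2: sum 12, len 3
→ 1: sum 13, len 4
→ 1: sum 14, len 5
→ 8 (dropped 6, 4): sum 12, len 4
→ 3: sum 15, len 5
→ 9 (dropped 2, 1, 1, 8): sum 12, len 2
→ 2: sum 14, len 3
Longest length seen: 5.

5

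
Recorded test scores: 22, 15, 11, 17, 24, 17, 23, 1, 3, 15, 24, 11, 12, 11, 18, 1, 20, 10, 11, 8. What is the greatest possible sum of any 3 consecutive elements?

64

Window sums for each of the 18 positions:
[22, 15, 11] → sum 48
[15, 11, 17] → sum 43
[11, 17, 24] → sum 52
[17, 24, 17] → sum 58
[24, 17, 23] → sum 64
[17, 23, 1] → sum 41
[23, 1, 3] → sum 27
[1, 3, 15] → sum 19
[3, 15, 24] → sum 42
[15, 24, 11] → sum 50
[24, 11, 12] → sum 47
[11, 12, 11] → sum 34
[12, 11, 18] → sum 41
[11, 18, 1] → sum 30
[18, 1, 20] → sum 39
[1, 20, 10] → sum 31
[20, 10, 11] → sum 41
[10, 11, 8] → sum 29
Greatest of these is 64.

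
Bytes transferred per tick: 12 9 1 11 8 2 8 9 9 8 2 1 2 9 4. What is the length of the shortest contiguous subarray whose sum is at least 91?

14

add 12: running sum 12 < 91
add 9: running sum 21 < 91
add 1: running sum 22 < 91
add 11: running sum 33 < 91
add 8: running sum 41 < 91
add 2: running sum 43 < 91
add 8: running sum 51 < 91
add 9: running sum 60 < 91
add 9: running sum 69 < 91
add 8: running sum 77 < 91
add 2: running sum 79 < 91
add 1: running sum 80 < 91
add 2: running sum 82 < 91
end 13: [12, 9, 1, 11, 8, 2, 8, 9, 9, 8, 2, 1, 2, 9] sum 91, len 14
end 14: [12, 9, 1, 11, 8, 2, 8, 9, 9, 8, 2, 1, 2, 9, 4] sum 95, len 15
Shortest qualifying length: 14.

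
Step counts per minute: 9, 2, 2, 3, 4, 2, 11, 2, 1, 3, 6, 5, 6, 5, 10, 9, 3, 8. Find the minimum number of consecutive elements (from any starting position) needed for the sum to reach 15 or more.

2

add 9: running sum 9 < 15
add 2: running sum 11 < 15
add 2: running sum 13 < 15
end 3: [9, 2, 2, 3] sum 16, len 4
end 4: [9, 2, 2, 3, 4] sum 20, len 5
end 5: [9, 2, 2, 3, 4, 2] sum 22, len 6
end 6: [4, 2, 11] sum 17, len 3
end 7: [2, 11, 2] sum 15, len 3
end 8: [2, 11, 2, 1] sum 16, len 4
end 9: [11, 2, 1, 3] sum 17, len 4
end 10: [11, 2, 1, 3, 6] sum 23, len 5
end 11: [1, 3, 6, 5] sum 15, len 4
end 12: [6, 5, 6] sum 17, len 3
end 13: [5, 6, 5] sum 16, len 3
end 14: [5, 10] sum 15, len 2
end 15: [10, 9] sum 19, len 2
end 16: [10, 9, 3] sum 22, len 3
end 17: [9, 3, 8] sum 20, len 3
Shortest qualifying length: 2.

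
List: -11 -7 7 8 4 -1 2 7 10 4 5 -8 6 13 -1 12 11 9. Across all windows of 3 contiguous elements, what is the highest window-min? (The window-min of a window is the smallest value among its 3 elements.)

(-11, -7, 7) → min -11
(-7, 7, 8) → min -7
(7, 8, 4) → min 4
(8, 4, -1) → min -1
(4, -1, 2) → min -1
(-1, 2, 7) → min -1
(2, 7, 10) → min 2
(7, 10, 4) → min 4
(10, 4, 5) → min 4
(4, 5, -8) → min -8
(5, -8, 6) → min -8
(-8, 6, 13) → min -8
(6, 13, -1) → min -1
(13, -1, 12) → min -1
(-1, 12, 11) → min -1
(12, 11, 9) → min 9
Highest of these is 9.

9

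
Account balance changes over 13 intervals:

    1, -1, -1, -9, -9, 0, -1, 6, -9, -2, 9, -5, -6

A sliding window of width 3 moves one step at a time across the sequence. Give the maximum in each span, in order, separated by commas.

1, -1, -1, 0, 0, 6, 6, 6, 9, 9, 9

[1, -1, -1] → max 1
[-1, -1, -9] → max -1
[-1, -9, -9] → max -1
[-9, -9, 0] → max 0
[-9, 0, -1] → max 0
[0, -1, 6] → max 6
[-1, 6, -9] → max 6
[6, -9, -2] → max 6
[-9, -2, 9] → max 9
[-2, 9, -5] → max 9
[9, -5, -6] → max 9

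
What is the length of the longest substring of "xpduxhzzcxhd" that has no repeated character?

6

[x] len 1
[x, p] len 2
[x, p, d] len 3
[x, p, d, u] len 4
[p, d, u, x] len 4
[p, d, u, x, h] len 5
[p, d, u, x, h, z] len 6
[z] len 1
[z, c] len 2
[z, c, x] len 3
[z, c, x, h] len 4
[z, c, x, h, d] len 5
Longest all-distinct length: 6.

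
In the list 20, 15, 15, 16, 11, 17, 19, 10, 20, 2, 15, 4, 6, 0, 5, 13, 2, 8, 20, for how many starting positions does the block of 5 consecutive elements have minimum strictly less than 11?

12

[20, 15, 15, 16, 11] → min 11
[15, 15, 16, 11, 17] → min 11
[15, 16, 11, 17, 19] → min 11
[16, 11, 17, 19, 10] → min 10  < 11 ✓
[11, 17, 19, 10, 20] → min 10  < 11 ✓
[17, 19, 10, 20, 2] → min 2  < 11 ✓
[19, 10, 20, 2, 15] → min 2  < 11 ✓
[10, 20, 2, 15, 4] → min 2  < 11 ✓
[20, 2, 15, 4, 6] → min 2  < 11 ✓
[2, 15, 4, 6, 0] → min 0  < 11 ✓
[15, 4, 6, 0, 5] → min 0  < 11 ✓
[4, 6, 0, 5, 13] → min 0  < 11 ✓
[6, 0, 5, 13, 2] → min 0  < 11 ✓
[0, 5, 13, 2, 8] → min 0  < 11 ✓
[5, 13, 2, 8, 20] → min 2  < 11 ✓
12 windows satisfy the condition.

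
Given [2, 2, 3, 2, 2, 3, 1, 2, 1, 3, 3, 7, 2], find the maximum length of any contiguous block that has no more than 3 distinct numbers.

[2] 1 distinct, len 1
[2, 2] 1 distinct, len 2
[2, 2, 3] 2 distinct, len 3
[2, 2, 3, 2] 2 distinct, len 4
[2, 2, 3, 2, 2] 2 distinct, len 5
[2, 2, 3, 2, 2, 3] 2 distinct, len 6
[2, 2, 3, 2, 2, 3, 1] 3 distinct, len 7
[2, 2, 3, 2, 2, 3, 1, 2] 3 distinct, len 8
[2, 2, 3, 2, 2, 3, 1, 2, 1] 3 distinct, len 9
[2, 2, 3, 2, 2, 3, 1, 2, 1, 3] 3 distinct, len 10
[2, 2, 3, 2, 2, 3, 1, 2, 1, 3, 3] 3 distinct, len 11
[1, 3, 3, 7] 3 distinct, len 4
[3, 3, 7, 2] 3 distinct, len 4
Longest length with ≤3 distinct: 11.

11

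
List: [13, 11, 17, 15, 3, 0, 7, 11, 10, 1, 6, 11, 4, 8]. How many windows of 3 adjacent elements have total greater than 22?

5

13 11 17 → sum 41  > 22 ✓
11 17 15 → sum 43  > 22 ✓
17 15 3 → sum 35  > 22 ✓
15 3 0 → sum 18
3 0 7 → sum 10
0 7 11 → sum 18
7 11 10 → sum 28  > 22 ✓
11 10 1 → sum 22
10 1 6 → sum 17
1 6 11 → sum 18
6 11 4 → sum 21
11 4 8 → sum 23  > 22 ✓
5 windows satisfy the condition.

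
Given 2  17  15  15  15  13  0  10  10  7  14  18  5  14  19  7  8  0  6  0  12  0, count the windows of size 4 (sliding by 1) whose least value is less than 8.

2 17 15 15 → min 2  < 8 ✓
17 15 15 15 → min 15
15 15 15 13 → min 13
15 15 13 0 → min 0  < 8 ✓
15 13 0 10 → min 0  < 8 ✓
13 0 10 10 → min 0  < 8 ✓
0 10 10 7 → min 0  < 8 ✓
10 10 7 14 → min 7  < 8 ✓
10 7 14 18 → min 7  < 8 ✓
7 14 18 5 → min 5  < 8 ✓
14 18 5 14 → min 5  < 8 ✓
18 5 14 19 → min 5  < 8 ✓
5 14 19 7 → min 5  < 8 ✓
14 19 7 8 → min 7  < 8 ✓
19 7 8 0 → min 0  < 8 ✓
7 8 0 6 → min 0  < 8 ✓
8 0 6 0 → min 0  < 8 ✓
0 6 0 12 → min 0  < 8 ✓
6 0 12 0 → min 0  < 8 ✓
17 windows satisfy the condition.

17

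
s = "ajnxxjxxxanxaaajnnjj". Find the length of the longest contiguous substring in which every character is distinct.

4

[a] len 1
[a, j] len 2
[a, j, n] len 3
[a, j, n, x] len 4
[x] len 1
[x, j] len 2
[j, x] len 2
[x] len 1
[x] len 1
[x, a] len 2
[x, a, n] len 3
[a, n, x] len 3
[n, x, a] len 3
[a] len 1
[a] len 1
[a, j] len 2
[a, j, n] len 3
[n] len 1
[n, j] len 2
[j] len 1
Longest all-distinct length: 4.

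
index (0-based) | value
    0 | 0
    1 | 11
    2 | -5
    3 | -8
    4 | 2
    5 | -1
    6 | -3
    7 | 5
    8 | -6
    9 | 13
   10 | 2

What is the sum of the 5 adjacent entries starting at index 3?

-5

Elements at indices 3..7: -8, 2, -1, -3, 5
sum(-8, 2, -1, -3, 5) = -5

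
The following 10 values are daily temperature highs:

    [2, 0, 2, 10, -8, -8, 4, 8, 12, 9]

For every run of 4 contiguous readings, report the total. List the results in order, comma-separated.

2 0 2 10 → sum 14
0 2 10 -8 → sum 4
2 10 -8 -8 → sum -4
10 -8 -8 4 → sum -2
-8 -8 4 8 → sum -4
-8 4 8 12 → sum 16
4 8 12 9 → sum 33

14, 4, -4, -2, -4, 16, 33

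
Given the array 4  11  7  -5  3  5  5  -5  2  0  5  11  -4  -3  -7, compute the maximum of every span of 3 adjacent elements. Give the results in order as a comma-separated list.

11, 11, 7, 5, 5, 5, 5, 2, 5, 11, 11, 11, -3

[4, 11, 7] → max 11
[11, 7, -5] → max 11
[7, -5, 3] → max 7
[-5, 3, 5] → max 5
[3, 5, 5] → max 5
[5, 5, -5] → max 5
[5, -5, 2] → max 5
[-5, 2, 0] → max 2
[2, 0, 5] → max 5
[0, 5, 11] → max 11
[5, 11, -4] → max 11
[11, -4, -3] → max 11
[-4, -3, -7] → max -3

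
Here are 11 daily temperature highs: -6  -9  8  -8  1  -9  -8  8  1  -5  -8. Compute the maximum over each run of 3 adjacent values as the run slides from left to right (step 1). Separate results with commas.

[-6, -9, 8] → max 8
[-9, 8, -8] → max 8
[8, -8, 1] → max 8
[-8, 1, -9] → max 1
[1, -9, -8] → max 1
[-9, -8, 8] → max 8
[-8, 8, 1] → max 8
[8, 1, -5] → max 8
[1, -5, -8] → max 1

8, 8, 8, 1, 1, 8, 8, 8, 1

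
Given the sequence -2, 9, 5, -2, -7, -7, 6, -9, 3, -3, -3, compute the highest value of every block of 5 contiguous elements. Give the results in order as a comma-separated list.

9, 9, 6, 6, 6, 6, 6

(-2, 9, 5, -2, -7) → max 9
(9, 5, -2, -7, -7) → max 9
(5, -2, -7, -7, 6) → max 6
(-2, -7, -7, 6, -9) → max 6
(-7, -7, 6, -9, 3) → max 6
(-7, 6, -9, 3, -3) → max 6
(6, -9, 3, -3, -3) → max 6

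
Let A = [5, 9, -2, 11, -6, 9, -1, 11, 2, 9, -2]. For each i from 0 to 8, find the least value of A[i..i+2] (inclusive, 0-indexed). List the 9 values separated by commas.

5 9 -2 → min -2
9 -2 11 → min -2
-2 11 -6 → min -6
11 -6 9 → min -6
-6 9 -1 → min -6
9 -1 11 → min -1
-1 11 2 → min -1
11 2 9 → min 2
2 9 -2 → min -2

-2, -2, -6, -6, -6, -1, -1, 2, -2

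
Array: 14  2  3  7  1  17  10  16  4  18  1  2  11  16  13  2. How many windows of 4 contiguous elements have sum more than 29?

(14, 2, 3, 7) → sum 26
(2, 3, 7, 1) → sum 13
(3, 7, 1, 17) → sum 28
(7, 1, 17, 10) → sum 35  > 29 ✓
(1, 17, 10, 16) → sum 44  > 29 ✓
(17, 10, 16, 4) → sum 47  > 29 ✓
(10, 16, 4, 18) → sum 48  > 29 ✓
(16, 4, 18, 1) → sum 39  > 29 ✓
(4, 18, 1, 2) → sum 25
(18, 1, 2, 11) → sum 32  > 29 ✓
(1, 2, 11, 16) → sum 30  > 29 ✓
(2, 11, 16, 13) → sum 42  > 29 ✓
(11, 16, 13, 2) → sum 42  > 29 ✓
9 windows satisfy the condition.

9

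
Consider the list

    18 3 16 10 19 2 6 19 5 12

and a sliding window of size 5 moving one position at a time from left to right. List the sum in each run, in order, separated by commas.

66, 50, 53, 56, 51, 44

Sliding a size-5 window across the 10 values:
(18, 3, 16, 10, 19) → sum 66
(3, 16, 10, 19, 2) → sum 50
(16, 10, 19, 2, 6) → sum 53
(10, 19, 2, 6, 19) → sum 56
(19, 2, 6, 19, 5) → sum 51
(2, 6, 19, 5, 12) → sum 44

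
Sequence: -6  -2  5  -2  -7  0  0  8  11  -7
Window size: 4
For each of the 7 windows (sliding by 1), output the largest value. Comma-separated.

5, 5, 5, 0, 8, 11, 11

Sliding a size-4 window across the 10 values:
-6 -2 5 -2 → max 5
-2 5 -2 -7 → max 5
5 -2 -7 0 → max 5
-2 -7 0 0 → max 0
-7 0 0 8 → max 8
0 0 8 11 → max 11
0 8 11 -7 → max 11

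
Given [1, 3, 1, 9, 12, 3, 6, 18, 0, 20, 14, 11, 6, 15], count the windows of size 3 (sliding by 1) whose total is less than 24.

[1, 3, 1] → sum 5  < 24 ✓
[3, 1, 9] → sum 13  < 24 ✓
[1, 9, 12] → sum 22  < 24 ✓
[9, 12, 3] → sum 24
[12, 3, 6] → sum 21  < 24 ✓
[3, 6, 18] → sum 27
[6, 18, 0] → sum 24
[18, 0, 20] → sum 38
[0, 20, 14] → sum 34
[20, 14, 11] → sum 45
[14, 11, 6] → sum 31
[11, 6, 15] → sum 32
4 windows satisfy the condition.

4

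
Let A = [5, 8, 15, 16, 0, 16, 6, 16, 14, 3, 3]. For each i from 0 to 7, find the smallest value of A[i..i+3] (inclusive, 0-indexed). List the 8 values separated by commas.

5, 0, 0, 0, 0, 6, 3, 3

(5, 8, 15, 16) → min 5
(8, 15, 16, 0) → min 0
(15, 16, 0, 16) → min 0
(16, 0, 16, 6) → min 0
(0, 16, 6, 16) → min 0
(16, 6, 16, 14) → min 6
(6, 16, 14, 3) → min 3
(16, 14, 3, 3) → min 3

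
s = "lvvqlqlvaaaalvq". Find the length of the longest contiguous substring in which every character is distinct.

[l] len 1
[l, v] len 2
[v] len 1
[v, q] len 2
[v, q, l] len 3
[l, q] len 2
[q, l] len 2
[q, l, v] len 3
[q, l, v, a] len 4
[a] len 1
[a] len 1
[a] len 1
[a, l] len 2
[a, l, v] len 3
[a, l, v, q] len 4
Longest all-distinct length: 4.

4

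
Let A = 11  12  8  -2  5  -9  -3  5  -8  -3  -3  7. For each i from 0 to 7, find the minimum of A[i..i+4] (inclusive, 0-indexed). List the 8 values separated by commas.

[11, 12, 8, -2, 5] → min -2
[12, 8, -2, 5, -9] → min -9
[8, -2, 5, -9, -3] → min -9
[-2, 5, -9, -3, 5] → min -9
[5, -9, -3, 5, -8] → min -9
[-9, -3, 5, -8, -3] → min -9
[-3, 5, -8, -3, -3] → min -8
[5, -8, -3, -3, 7] → min -8

-2, -9, -9, -9, -9, -9, -8, -8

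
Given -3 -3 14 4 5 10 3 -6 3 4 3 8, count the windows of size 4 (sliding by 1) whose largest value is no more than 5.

[-3, -3, 14, 4] → max 14
[-3, 14, 4, 5] → max 14
[14, 4, 5, 10] → max 14
[4, 5, 10, 3] → max 10
[5, 10, 3, -6] → max 10
[10, 3, -6, 3] → max 10
[3, -6, 3, 4] → max 4  ≤ 5 ✓
[-6, 3, 4, 3] → max 4  ≤ 5 ✓
[3, 4, 3, 8] → max 8
2 windows satisfy the condition.

2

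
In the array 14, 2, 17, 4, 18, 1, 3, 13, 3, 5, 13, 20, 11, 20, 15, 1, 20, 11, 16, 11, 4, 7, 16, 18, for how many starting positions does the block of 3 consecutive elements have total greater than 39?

5

14 2 17 → sum 33
2 17 4 → sum 23
17 4 18 → sum 39
4 18 1 → sum 23
18 1 3 → sum 22
1 3 13 → sum 17
3 13 3 → sum 19
13 3 5 → sum 21
3 5 13 → sum 21
5 13 20 → sum 38
13 20 11 → sum 44  > 39 ✓
20 11 20 → sum 51  > 39 ✓
11 20 15 → sum 46  > 39 ✓
20 15 1 → sum 36
15 1 20 → sum 36
1 20 11 → sum 32
20 11 16 → sum 47  > 39 ✓
11 16 11 → sum 38
16 11 4 → sum 31
11 4 7 → sum 22
4 7 16 → sum 27
7 16 18 → sum 41  > 39 ✓
5 windows satisfy the condition.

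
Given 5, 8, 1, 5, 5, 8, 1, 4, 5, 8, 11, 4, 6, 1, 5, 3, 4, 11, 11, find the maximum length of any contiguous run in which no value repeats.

[5] len 1
[5, 8] len 2
[5, 8, 1] len 3
[8, 1, 5] len 3
[5] len 1
[5, 8] len 2
[5, 8, 1] len 3
[5, 8, 1, 4] len 4
[8, 1, 4, 5] len 4
[1, 4, 5, 8] len 4
[1, 4, 5, 8, 11] len 5
[5, 8, 11, 4] len 4
[5, 8, 11, 4, 6] len 5
[5, 8, 11, 4, 6, 1] len 6
[8, 11, 4, 6, 1, 5] len 6
[8, 11, 4, 6, 1, 5, 3] len 7
[6, 1, 5, 3, 4] len 5
[6, 1, 5, 3, 4, 11] len 6
[11] len 1
Longest all-distinct length: 7.

7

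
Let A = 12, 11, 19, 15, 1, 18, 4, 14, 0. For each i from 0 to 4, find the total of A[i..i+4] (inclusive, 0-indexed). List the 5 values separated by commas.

58, 64, 57, 52, 37

12 11 19 15 1 → sum 58
11 19 15 1 18 → sum 64
19 15 1 18 4 → sum 57
15 1 18 4 14 → sum 52
1 18 4 14 0 → sum 37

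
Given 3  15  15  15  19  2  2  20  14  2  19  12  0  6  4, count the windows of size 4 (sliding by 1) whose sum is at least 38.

3 15 15 15 → sum 48  ≥ 38 ✓
15 15 15 19 → sum 64  ≥ 38 ✓
15 15 19 2 → sum 51  ≥ 38 ✓
15 19 2 2 → sum 38  ≥ 38 ✓
19 2 2 20 → sum 43  ≥ 38 ✓
2 2 20 14 → sum 38  ≥ 38 ✓
2 20 14 2 → sum 38  ≥ 38 ✓
20 14 2 19 → sum 55  ≥ 38 ✓
14 2 19 12 → sum 47  ≥ 38 ✓
2 19 12 0 → sum 33
19 12 0 6 → sum 37
12 0 6 4 → sum 22
9 windows satisfy the condition.

9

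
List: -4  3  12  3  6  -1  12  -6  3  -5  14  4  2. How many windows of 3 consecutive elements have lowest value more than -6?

8

(-4, 3, 12) → min -4  > -6 ✓
(3, 12, 3) → min 3  > -6 ✓
(12, 3, 6) → min 3  > -6 ✓
(3, 6, -1) → min -1  > -6 ✓
(6, -1, 12) → min -1  > -6 ✓
(-1, 12, -6) → min -6
(12, -6, 3) → min -6
(-6, 3, -5) → min -6
(3, -5, 14) → min -5  > -6 ✓
(-5, 14, 4) → min -5  > -6 ✓
(14, 4, 2) → min 2  > -6 ✓
8 windows satisfy the condition.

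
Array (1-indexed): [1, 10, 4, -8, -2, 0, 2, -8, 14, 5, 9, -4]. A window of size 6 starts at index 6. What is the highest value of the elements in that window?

Elements at indices 6..11: 0, 2, -8, 14, 5, 9
max(0, 2, -8, 14, 5, 9) = 14

14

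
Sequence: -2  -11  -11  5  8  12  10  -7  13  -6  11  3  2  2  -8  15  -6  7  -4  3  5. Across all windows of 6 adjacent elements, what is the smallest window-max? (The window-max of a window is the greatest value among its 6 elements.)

-2 -11 -11 5 8 12 → max 12
-11 -11 5 8 12 10 → max 12
-11 5 8 12 10 -7 → max 12
5 8 12 10 -7 13 → max 13
8 12 10 -7 13 -6 → max 13
12 10 -7 13 -6 11 → max 13
10 -7 13 -6 11 3 → max 13
-7 13 -6 11 3 2 → max 13
13 -6 11 3 2 2 → max 13
-6 11 3 2 2 -8 → max 11
11 3 2 2 -8 15 → max 15
3 2 2 -8 15 -6 → max 15
2 2 -8 15 -6 7 → max 15
2 -8 15 -6 7 -4 → max 15
-8 15 -6 7 -4 3 → max 15
15 -6 7 -4 3 5 → max 15
Smallest of these is 11.

11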